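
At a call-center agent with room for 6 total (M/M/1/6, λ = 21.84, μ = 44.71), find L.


ρ = 21.84/44.71 = 0.4885
L = ρ[1 − (K+1)ρ^K + Kρ^(K+1)] / [(1−ρ)(1−ρ^(K+1))]
Numerator: 0.4885·(1 − 7·0.013586 + 6·0.006636) = 0.461477
Denominator: (0.5115)·(0.993364) = 0.508124
L = 0.461477/0.508124 = 0.9082

Final: 0.9082


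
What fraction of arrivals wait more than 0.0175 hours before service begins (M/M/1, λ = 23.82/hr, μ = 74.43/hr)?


ρ = 23.82/74.43 = 0.3200
P(Wq > t) = ρ·e^{−(μ−λ)t} = 0.3200·e^{−0.8857}
= 0.3200·0.412436 = 0.131993

Final: 0.131993


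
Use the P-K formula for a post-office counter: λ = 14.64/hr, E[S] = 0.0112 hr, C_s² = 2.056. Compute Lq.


ρ = λ·E[S] = 14.64·0.0112 = 0.1640
Lq = ρ²(1+C_s²)/(2(1−ρ)) = 0.02689·(1+2.056)/(2·0.8360)
= 0.02689·3.0560/1.6721 = 0.04914

Final: 0.04914


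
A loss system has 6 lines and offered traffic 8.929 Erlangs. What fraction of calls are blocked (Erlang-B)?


B(c,a) = (a^c/c!) / Σ_{k=0}^{c} a^k/k!
a^6/6! = 703.857012
Σ terms (k=0..6): 1.00000 + 8.92900 + 39.86352 + 118.64712 + 264.85004 + 472.96921 + 703.85701 = 1610.115911
B = 703.857012/1610.115911 = 0.437147

Final: 0.437147


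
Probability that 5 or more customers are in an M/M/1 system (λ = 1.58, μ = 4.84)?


ρ = 1.58/4.84 = 0.3264
P(N ≥ n) = ρ^n = 0.3264^5 = 0.003707

Final: 0.003707


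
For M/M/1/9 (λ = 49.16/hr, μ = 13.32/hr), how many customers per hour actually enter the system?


ρ = 3.6907; P_K = (1−ρ)ρ^9/(1−ρ^10) = 0.729050
λ_eff = λ(1 − P_K) = 49.16·(1 − 0.729050) = 49.16·0.270950 = 13.3199 /hr

Final: 13.3199 /hr


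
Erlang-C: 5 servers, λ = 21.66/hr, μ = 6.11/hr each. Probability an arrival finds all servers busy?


a = λ/μ = 3.5450; ρ = a/5 = 0.7090
P₀ = 0.024470 (from M/M/c formula)
C(c,a) = [a^c/(c!(1−ρ))]·P₀ = [559.86873/(120·0.2910)]·0.024470
= 16.03299·0.024470 = 0.392320

Final: 0.392320


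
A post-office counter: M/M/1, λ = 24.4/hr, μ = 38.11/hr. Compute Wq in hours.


ρ = 24.4/38.11 = 0.6403
Wq = ρ/(μ−λ) = 0.6403/(38.11 − 24.4) = 0.6403/13.71 = 0.04670 hr

Final: 0.04670 hr


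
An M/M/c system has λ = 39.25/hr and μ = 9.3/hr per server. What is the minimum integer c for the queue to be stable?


Stability requires cμ > λ ⇔ c > λ/μ.
λ/μ = 39.25/9.3 = 4.2204
Minimum integer c = ⌊4.2204⌋ + 1 = 5
Check: 5·9.3 = 46.50 > 39.25, while 4·9.3 = 37.20 ≤ 39.25

Final: 5 servers


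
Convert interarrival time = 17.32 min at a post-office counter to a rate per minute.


λ = 1/(interarrival time) in consistent units.
1 minute = 1 min, so λ = 1/17.32 = 0.05774 per minute

Final: 0.05774 /min


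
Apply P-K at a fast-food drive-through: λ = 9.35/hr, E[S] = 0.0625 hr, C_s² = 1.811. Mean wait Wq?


ρ = λ·E[S] = 9.35·0.0625 = 0.5844
E[S²] = E[S]²(1+C_s²) = 0.0625²·(1+1.811) = 0.010980
Wq = λ·E[S²]/(2(1−ρ)) = 9.35·0.010980/(2·0.4156) = 0.12351 hr

Final: 0.12351 hr


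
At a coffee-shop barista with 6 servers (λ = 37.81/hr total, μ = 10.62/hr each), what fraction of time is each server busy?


ρ = λ/(cμ) = 37.81/(6·10.62) = 37.81/63.72 = 0.5934

Final: 0.5934


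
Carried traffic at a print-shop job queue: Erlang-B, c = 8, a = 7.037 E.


B(8,7.037) = 0.180950 (Erlang-B)
Carried load = a(1 − B) = 7.037·(1 − 0.180950) = 7.037·0.819050 = 5.7637 E

Final: 5.7637 Erlangs


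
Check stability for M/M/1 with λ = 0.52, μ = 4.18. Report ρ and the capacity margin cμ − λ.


Total capacity cμ = 1·4.18 = 4.18/hr
ρ = λ/(cμ) = 0.52/4.18 = 0.1244
Stable ⇔ ρ < 1: YES
Spare capacity = cμ − λ = 4.18 − 0.52 = 3.66/hr

Final: ρ = 0.1244; stable; margin = 3.66/hr


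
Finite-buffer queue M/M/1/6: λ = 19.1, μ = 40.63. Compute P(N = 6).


ρ = λ/μ = 19.1/40.63 = 0.4701
P_K = (1−ρ)ρ^K/(1−ρ^(K+1)) = (0.5299·0.010792)/(1 − 0.005073)
= 0.005719/0.994927 = 0.005748

Final: 0.005748


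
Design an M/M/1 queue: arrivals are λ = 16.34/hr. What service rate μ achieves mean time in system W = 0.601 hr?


W = 1/(μ−λ) ⇒ μ − λ = 1/W = 1/0.601 = 1.6639
μ = λ + 1/W = 16.34 + 1.6639 = 18.0039 per hr

Final: 18.0039 /hr


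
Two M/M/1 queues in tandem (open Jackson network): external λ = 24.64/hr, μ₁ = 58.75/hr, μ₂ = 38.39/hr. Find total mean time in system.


Each node sees arrival rate λ = 24.64/hr (tandem ⇒ throughput preserved).
W₁ = 1/(μ₁−λ) = 1/(58.75−24.64) = 0.02932 hr
W₂ = 1/(μ₂−λ) = 1/(38.39−24.64) = 0.07273 hr
W_total = W₁ + W₂ = 0.02932 + 0.07273 = 0.10204 hr

Final: 0.10204 hr


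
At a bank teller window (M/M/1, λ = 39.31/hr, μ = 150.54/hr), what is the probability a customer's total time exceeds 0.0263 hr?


W ~ Exponential(μ−λ) for M/M/1.
μ − λ = 150.54 − 39.31 = 111.2300
P(W > t) = e^{−(μ−λ)t} = e^{−2.9253} = 0.053646

Final: 0.053646


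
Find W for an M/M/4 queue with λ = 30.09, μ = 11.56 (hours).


a = 2.6029; ρ = 0.6507; P₀ = 0.064909
Lq = P₀·a^c·ρ/(c!(1−ρ)²) = 0.66228
Wq = Lq/λ = 0.66228/30.09 = 0.02201 hr
W = Wq + 1/μ = 0.02201 + 0.08651 = 0.10852 hr

Final: 0.10852 hr


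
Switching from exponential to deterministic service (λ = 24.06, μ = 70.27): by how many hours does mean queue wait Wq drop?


ρ = 24.06/70.27 = 0.3424
Wq(M/M/1) = ρ/(μ−λ) = 0.3424/46.21 = 0.007410 hr
Wq(M/D/1) = ρ/(2(μ−λ)) = 0.003705 hr
Savings = 0.007410 − 0.003705 = 0.003705 hr

Final: 0.003705 hr


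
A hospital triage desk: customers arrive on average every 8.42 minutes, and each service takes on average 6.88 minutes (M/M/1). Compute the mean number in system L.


λ = 60/8.42 = 7.1259 /hr
μ = 60/6.88 = 8.7209 /hr
ρ = λ/μ = 7.1259/8.7209 = 0.8171
L = ρ/(1−ρ) = 0.8171/0.1829 = 4.4675

Final: 4.4675


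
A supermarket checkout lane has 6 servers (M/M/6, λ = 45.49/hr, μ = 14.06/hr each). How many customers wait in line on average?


a = λ/μ = 3.2354; ρ = a/6 = 0.5392
P₀ = 0.038326
Lq = P₀·a^c·ρ / (c!·(1−ρ)²) = 0.038326·1147.05356·0.5392/(720·0.21230)
= 0.15509

Final: 0.15509


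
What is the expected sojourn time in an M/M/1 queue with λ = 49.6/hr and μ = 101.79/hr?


W = 1/(μ−λ) = 1/(101.79 − 49.6) = 1/52.19 = 0.01916 hr

Final: 0.01916 hr


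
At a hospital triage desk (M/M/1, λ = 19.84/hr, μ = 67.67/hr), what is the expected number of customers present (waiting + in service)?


ρ = λ/μ = 19.84/67.67 = 0.2932
L = ρ/(1−ρ) = 0.2932/(1 − 0.2932) = 0.2932/0.7068 = 0.4148

Final: 0.4148


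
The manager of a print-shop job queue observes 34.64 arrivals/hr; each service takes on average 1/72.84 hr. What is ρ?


ρ = λ/μ = 34.64/72.84 = 0.4756

Final: 0.4756


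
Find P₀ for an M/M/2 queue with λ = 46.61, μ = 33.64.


a = λ/μ = 46.61/33.64 = 1.3856; ρ = a/c = 0.6928
Σ_{k=0}^{1} a^k/k! (terms k=0..1) = 1.00000 + 1.38555 = 2.38555
Tail: a^2/(2!(1−ρ)) = 1.91976/(2·0.3072) = 3.12436
P₀ = 1/(2.38555 + 3.12436) = 1/5.50992 = 0.181491

Final: 0.181491


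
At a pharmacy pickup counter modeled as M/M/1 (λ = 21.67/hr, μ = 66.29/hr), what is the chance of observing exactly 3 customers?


ρ = 21.67/66.29 = 0.3269
P_n = (1−ρ)·ρ^n = (1 − 0.3269)·0.3269^3 = 0.6731·0.034933 = 0.023513

Final: 0.023513


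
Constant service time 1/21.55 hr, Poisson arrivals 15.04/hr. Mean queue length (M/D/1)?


ρ = 15.04/21.55 = 0.6979
M/D/1: Lq = ρ²/(2(1−ρ)) = 0.4871/(2·0.3021) = 0.80619

Final: 0.80619


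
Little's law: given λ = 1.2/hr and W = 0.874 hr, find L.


L = λW = 1.2·0.874 = 1.0488

Final: 1.0488


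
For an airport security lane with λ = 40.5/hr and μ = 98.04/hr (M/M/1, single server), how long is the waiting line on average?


ρ = 40.5/98.04 = 0.4131
Lq = ρ²/(1−ρ) = 0.1706/0.5869 = 0.2908

Final: 0.2908


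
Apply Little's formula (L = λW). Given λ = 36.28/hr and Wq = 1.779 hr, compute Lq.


Lq = λWq = 36.28·1.779 = 64.5421

Final: 64.5421


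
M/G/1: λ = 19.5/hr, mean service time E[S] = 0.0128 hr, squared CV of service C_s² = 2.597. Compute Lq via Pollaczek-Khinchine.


ρ = λ·E[S] = 19.5·0.0128 = 0.2496
Lq = ρ²(1+C_s²)/(2(1−ρ)) = 0.06230·(1+2.597)/(2·0.7504)
= 0.06230·3.5970/1.5008 = 0.14932

Final: 0.14932


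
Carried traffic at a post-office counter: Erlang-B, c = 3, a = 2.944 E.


B(3,2.944) = 0.339393 (Erlang-B)
Carried load = a(1 − B) = 2.944·(1 − 0.339393) = 2.944·0.660607 = 1.9448 E

Final: 1.9448 Erlangs


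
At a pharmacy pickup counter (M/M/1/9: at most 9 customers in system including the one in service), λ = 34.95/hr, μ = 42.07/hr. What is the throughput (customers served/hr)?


ρ = 0.8308; P_K = (1−ρ)ρ^9/(1−ρ^10) = 0.037821
λ_eff = λ(1 − P_K) = 34.95·(1 − 0.037821) = 34.95·0.962179 = 33.6281 /hr

Final: 33.6281 /hr


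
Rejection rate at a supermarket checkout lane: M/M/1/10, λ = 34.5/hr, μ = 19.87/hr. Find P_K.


ρ = λ/μ = 34.5/19.87 = 1.7363
P_K = (1−ρ)ρ^K/(1−ρ^(K+1)) = (-0.7363·249.007415)/(1 − 432.348053)
= -183.340638/-431.348053 = 0.425041

Final: 0.425041


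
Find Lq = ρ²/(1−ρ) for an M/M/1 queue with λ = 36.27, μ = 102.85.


ρ = 36.27/102.85 = 0.3526
Lq = ρ²/(1−ρ) = 0.1244/0.6474 = 0.1921

Final: 0.1921


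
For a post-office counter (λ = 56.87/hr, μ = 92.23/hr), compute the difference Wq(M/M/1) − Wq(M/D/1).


ρ = 56.87/92.23 = 0.6166
Wq(M/M/1) = ρ/(μ−λ) = 0.6166/35.36 = 0.01744 hr
Wq(M/D/1) = ρ/(2(μ−λ)) = 0.008719 hr
Savings = 0.01744 − 0.008719 = 0.008719 hr

Final: 0.008719 hr


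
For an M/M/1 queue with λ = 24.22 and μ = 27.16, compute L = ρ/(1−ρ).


ρ = λ/μ = 24.22/27.16 = 0.8918
L = ρ/(1−ρ) = 0.8918/(1 − 0.8918) = 0.8918/0.1082 = 8.2381

Final: 8.2381


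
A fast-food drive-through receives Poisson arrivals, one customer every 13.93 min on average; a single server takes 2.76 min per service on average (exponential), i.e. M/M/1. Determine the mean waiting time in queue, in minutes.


λ = 60/13.93 = 4.3073 /hr
μ = 60/2.76 = 21.7391 /hr
ρ = λ/μ = 4.3073/21.7391 = 0.1981
Wq = ρ/(μ−λ) = 0.1981/(21.7391−4.3073) = 0.01137 hr
In minutes: 0.01137·60 = 0.6820 min

Final: 0.6820 min


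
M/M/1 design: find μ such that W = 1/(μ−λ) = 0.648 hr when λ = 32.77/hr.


W = 1/(μ−λ) ⇒ μ − λ = 1/W = 1/0.648 = 1.5432
μ = λ + 1/W = 32.77 + 1.5432 = 34.3132 per hr

Final: 34.3132 /hr


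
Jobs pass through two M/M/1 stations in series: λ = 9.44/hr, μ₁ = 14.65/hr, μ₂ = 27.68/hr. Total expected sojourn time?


Each node sees arrival rate λ = 9.44/hr (tandem ⇒ throughput preserved).
W₁ = 1/(μ₁−λ) = 1/(14.65−9.44) = 0.19194 hr
W₂ = 1/(μ₂−λ) = 1/(27.68−9.44) = 0.05482 hr
W_total = W₁ + W₂ = 0.19194 + 0.05482 = 0.24676 hr

Final: 0.24676 hr


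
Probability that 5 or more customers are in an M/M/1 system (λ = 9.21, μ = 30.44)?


ρ = 9.21/30.44 = 0.3026
P(N ≥ n) = ρ^n = 0.3026^5 = 0.002536

Final: 0.002536


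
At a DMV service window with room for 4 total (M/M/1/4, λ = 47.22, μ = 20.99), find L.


ρ = 47.22/20.99 = 2.2496
L = ρ[1 − (K+1)ρ^K + Kρ^(K+1)] / [(1−ρ)(1−ρ^(K+1))]
Numerator: 2.2496·(1 − 5·25.612630 + 4·57.619266) = 232.644354
Denominator: (-1.2496)·(-56.619266) = 70.753852
L = 232.644354/70.753852 = 3.2881

Final: 3.2881


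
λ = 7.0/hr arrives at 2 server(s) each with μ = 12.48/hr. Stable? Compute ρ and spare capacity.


Total capacity cμ = 2·12.48 = 24.96/hr
ρ = λ/(cμ) = 7.0/24.96 = 0.2804
Stable ⇔ ρ < 1: YES
Spare capacity = cμ − λ = 24.96 − 7.0 = 17.96/hr

Final: ρ = 0.2804; stable; margin = 17.96/hr


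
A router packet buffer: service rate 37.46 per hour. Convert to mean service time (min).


Mean service time = 1/μ = 1/37.46 hour = 0.02670 hour
In minutes: 0.02670 × 60 = 1.6017 min

Final: 1.6017 min


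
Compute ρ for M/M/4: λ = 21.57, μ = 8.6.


ρ = λ/(cμ) = 21.57/(4·8.6) = 21.57/34.40 = 0.6270

Final: 0.6270


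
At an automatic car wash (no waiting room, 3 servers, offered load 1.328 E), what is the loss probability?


B(c,a) = (a^c/c!) / Σ_{k=0}^{c} a^k/k!
a^3/3! = 0.390340
Σ terms (k=0..3): 1.00000 + 1.32800 + 0.88179 + 0.39034 = 3.600132
B = 0.390340/3.600132 = 0.108424

Final: 0.108424


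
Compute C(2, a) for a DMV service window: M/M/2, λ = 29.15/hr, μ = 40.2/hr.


a = λ/μ = 0.7251; ρ = a/2 = 0.3626
P₀ = 0.467823 (from M/M/c formula)
C(c,a) = [a^c/(c!(1−ρ))]·P₀ = [0.52581/(2·0.6374)]·0.467823
= 0.41244·0.467823 = 0.192947

Final: 0.192947


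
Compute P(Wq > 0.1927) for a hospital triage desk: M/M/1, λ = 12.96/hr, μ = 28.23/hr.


ρ = 12.96/28.23 = 0.4591
P(Wq > t) = ρ·e^{−(μ−λ)t} = 0.4591·e^{−2.9425}
= 0.4591·0.052732 = 0.024209

Final: 0.024209


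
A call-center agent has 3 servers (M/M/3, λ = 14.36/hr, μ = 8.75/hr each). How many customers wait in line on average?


a = λ/μ = 1.6411; ρ = a/3 = 0.5470
P₀ = 0.178118
Lq = P₀·a^c·ρ / (c!·(1−ρ)²) = 0.178118·4.42017·0.5470/(6·0.20517)
= 0.34988

Final: 0.34988


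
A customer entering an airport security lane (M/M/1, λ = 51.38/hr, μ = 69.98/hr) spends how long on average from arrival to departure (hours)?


W = 1/(μ−λ) = 1/(69.98 − 51.38) = 1/18.60 = 0.05376 hr

Final: 0.05376 hr


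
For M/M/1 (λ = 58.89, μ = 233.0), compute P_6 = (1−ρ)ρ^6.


ρ = 58.89/233.0 = 0.2527
P_n = (1−ρ)·ρ^n = (1 − 0.2527)·0.2527^6 = 0.7473·0.0002607 = 0.0001948

Final: 0.0001948


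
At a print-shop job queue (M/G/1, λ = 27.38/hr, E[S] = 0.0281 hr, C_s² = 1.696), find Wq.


ρ = λ·E[S] = 27.38·0.0281 = 0.7694
E[S²] = E[S]²(1+C_s²) = 0.0281²·(1+1.696) = 0.002129
Wq = λ·E[S²]/(2(1−ρ)) = 27.38·0.002129/(2·0.2306) = 0.12637 hr

Final: 0.12637 hr


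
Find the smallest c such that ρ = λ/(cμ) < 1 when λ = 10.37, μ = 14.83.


Stability requires cμ > λ ⇔ c > λ/μ.
λ/μ = 10.37/14.83 = 0.6993
Minimum integer c = ⌊0.6993⌋ + 1 = 1
Check: 1·14.83 = 14.83 > 10.37, while 0·14.83 = 0.00 ≤ 10.37

Final: 1 servers


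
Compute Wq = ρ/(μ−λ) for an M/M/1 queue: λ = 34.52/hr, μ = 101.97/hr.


ρ = 34.52/101.97 = 0.3385
Wq = ρ/(μ−λ) = 0.3385/(101.97 − 34.52) = 0.3385/67.45 = 0.005019 hr

Final: 0.005019 hr


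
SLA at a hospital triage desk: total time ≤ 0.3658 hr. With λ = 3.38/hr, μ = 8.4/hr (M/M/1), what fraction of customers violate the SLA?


W ~ Exponential(μ−λ) for M/M/1.
μ − λ = 8.4 − 3.38 = 5.0200
P(W > t) = e^{−(μ−λ)t} = e^{−1.8363} = 0.159404

Final: 0.159404


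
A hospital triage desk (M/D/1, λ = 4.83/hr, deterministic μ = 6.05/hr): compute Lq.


ρ = 4.83/6.05 = 0.7983
M/D/1: Lq = ρ²/(2(1−ρ)) = 0.6374/(2·0.2017) = 1.58033

Final: 1.58033


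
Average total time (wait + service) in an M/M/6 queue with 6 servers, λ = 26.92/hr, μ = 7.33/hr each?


a = 3.6726; ρ = 0.6121; P₀ = 0.024035
Lq = P₀·a^c·ρ/(c!(1−ρ)²) = 0.33321
Wq = Lq/λ = 0.33321/26.92 = 0.01238 hr
W = Wq + 1/μ = 0.01238 + 0.13643 = 0.14880 hr

Final: 0.14880 hr


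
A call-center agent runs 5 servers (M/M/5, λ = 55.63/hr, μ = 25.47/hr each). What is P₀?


a = λ/μ = 55.63/25.47 = 2.1841; ρ = a/c = 0.4368
Σ_{k=0}^{4} a^k/k! (terms k=0..4) = 1.00000 + 2.18414 + 2.38523 + 1.73656 + 0.94822 = 8.25415
Tail: a^5/(5!(1−ρ)) = 49.70506/(120·0.5632) = 0.73549
P₀ = 1/(8.25415 + 0.73549) = 1/8.98964 = 0.111239

Final: 0.111239


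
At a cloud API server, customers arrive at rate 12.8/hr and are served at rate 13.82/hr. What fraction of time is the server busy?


ρ = λ/μ = 12.8/13.82 = 0.9262

Final: 0.9262


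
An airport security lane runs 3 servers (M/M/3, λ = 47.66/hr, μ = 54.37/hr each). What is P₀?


a = λ/μ = 47.66/54.37 = 0.8766; ρ = a/c = 0.2922
Σ_{k=0}^{2} a^k/k! (terms k=0..2) = 1.00000 + 0.87659 + 0.38420 = 2.26079
Tail: a^3/(3!(1−ρ)) = 0.67357/(6·0.7078) = 0.15861
P₀ = 1/(2.26079 + 0.15861) = 1/2.41939 = 0.413327

Final: 0.413327


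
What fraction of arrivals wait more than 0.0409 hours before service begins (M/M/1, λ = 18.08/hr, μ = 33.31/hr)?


ρ = 18.08/33.31 = 0.5428
P(Wq > t) = ρ·e^{−(μ−λ)t} = 0.5428·e^{−0.6229}
= 0.5428·0.536383 = 0.291138

Final: 0.291138


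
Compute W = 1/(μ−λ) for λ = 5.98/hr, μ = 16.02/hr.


W = 1/(μ−λ) = 1/(16.02 − 5.98) = 1/10.04 = 0.09960 hr

Final: 0.09960 hr


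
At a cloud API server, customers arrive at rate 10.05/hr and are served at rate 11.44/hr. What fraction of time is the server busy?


ρ = λ/μ = 10.05/11.44 = 0.8785

Final: 0.8785


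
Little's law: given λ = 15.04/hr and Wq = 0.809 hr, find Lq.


Lq = λWq = 15.04·0.809 = 12.1674

Final: 12.1674


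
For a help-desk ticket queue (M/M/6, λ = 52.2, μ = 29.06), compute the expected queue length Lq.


a = λ/μ = 1.7963; ρ = a/6 = 0.2994
P₀ = 0.165787
Lq = P₀·a^c·ρ / (c!·(1−ρ)²) = 0.165787·33.59304·0.2994/(720·0.49087)
= 0.004718

Final: 0.004718


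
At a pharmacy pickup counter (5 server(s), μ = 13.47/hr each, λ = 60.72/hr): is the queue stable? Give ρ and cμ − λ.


Total capacity cμ = 5·13.47 = 67.35/hr
ρ = λ/(cμ) = 60.72/67.35 = 0.9016
Stable ⇔ ρ < 1: YES
Spare capacity = cμ − λ = 67.35 − 60.72 = 6.63/hr

Final: ρ = 0.9016; stable; margin = 6.63/hr


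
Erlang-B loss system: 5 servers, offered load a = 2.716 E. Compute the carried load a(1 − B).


B(5,2.716) = 0.086474 (Erlang-B)
Carried load = a(1 − B) = 2.716·(1 − 0.086474) = 2.716·0.913526 = 2.4811 E

Final: 2.4811 Erlangs


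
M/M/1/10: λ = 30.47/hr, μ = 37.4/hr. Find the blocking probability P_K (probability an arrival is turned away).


ρ = λ/μ = 30.47/37.4 = 0.8147
P_K = (1−ρ)ρ^K/(1−ρ^(K+1)) = (0.1853·0.128827)/(1 − 0.104957)
= 0.023871/0.895043 = 0.026670

Final: 0.026670


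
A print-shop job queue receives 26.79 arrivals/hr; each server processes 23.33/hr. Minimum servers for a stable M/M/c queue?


Stability requires cμ > λ ⇔ c > λ/μ.
λ/μ = 26.79/23.33 = 1.1483
Minimum integer c = ⌊1.1483⌋ + 1 = 2
Check: 2·23.33 = 46.66 > 26.79, while 1·23.33 = 23.33 ≤ 26.79

Final: 2 servers


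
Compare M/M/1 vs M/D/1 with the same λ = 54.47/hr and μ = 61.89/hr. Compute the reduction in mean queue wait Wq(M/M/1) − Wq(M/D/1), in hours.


ρ = 54.47/61.89 = 0.8801
Wq(M/M/1) = ρ/(μ−λ) = 0.8801/7.42 = 0.11861 hr
Wq(M/D/1) = ρ/(2(μ−λ)) = 0.05931 hr
Savings = 0.11861 − 0.05931 = 0.05931 hr

Final: 0.05931 hr


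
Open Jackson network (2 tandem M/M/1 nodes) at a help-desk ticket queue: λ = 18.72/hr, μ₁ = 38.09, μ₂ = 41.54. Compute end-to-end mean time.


Each node sees arrival rate λ = 18.72/hr (tandem ⇒ throughput preserved).
W₁ = 1/(μ₁−λ) = 1/(38.09−18.72) = 0.05163 hr
W₂ = 1/(μ₂−λ) = 1/(41.54−18.72) = 0.04382 hr
W_total = W₁ + W₂ = 0.05163 + 0.04382 = 0.09545 hr

Final: 0.09545 hr


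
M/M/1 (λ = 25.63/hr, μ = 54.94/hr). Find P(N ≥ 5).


ρ = 25.63/54.94 = 0.4665
P(N ≥ n) = ρ^n = 0.4665^5 = 0.022095

Final: 0.022095


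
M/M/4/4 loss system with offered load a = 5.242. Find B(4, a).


B(c,a) = (a^c/c!) / Σ_{k=0}^{c} a^k/k!
a^4/4! = 31.461312
Σ terms (k=0..4): 1.00000 + 5.24200 + 13.73928 + 24.00711 + 31.46131 = 75.449699
B = 31.461312/75.449699 = 0.416984

Final: 0.416984


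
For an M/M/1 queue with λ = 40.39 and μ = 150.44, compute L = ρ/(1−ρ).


ρ = λ/μ = 40.39/150.44 = 0.2685
L = ρ/(1−ρ) = 0.2685/(1 − 0.2685) = 0.2685/0.7315 = 0.3670

Final: 0.3670


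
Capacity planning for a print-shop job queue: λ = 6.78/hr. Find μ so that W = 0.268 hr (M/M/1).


W = 1/(μ−λ) ⇒ μ − λ = 1/W = 1/0.268 = 3.7313
μ = λ + 1/W = 6.78 + 3.7313 = 10.5113 per hr

Final: 10.5113 /hr


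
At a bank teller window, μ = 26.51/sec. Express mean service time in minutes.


Mean service time = 1/μ = 1/26.51 second = 0.03772 second
In minutes: 0.03772 × 0.0166667 = 0.0006287 min

Final: 0.0006287 min


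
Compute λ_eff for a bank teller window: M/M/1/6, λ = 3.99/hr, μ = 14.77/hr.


ρ = 0.2701; P_K = (1−ρ)ρ^6/(1−ρ^7) = 0.0002837
λ_eff = λ(1 − P_K) = 3.99·(1 − 0.0002837) = 3.99·0.999716 = 3.9889 /hr

Final: 3.9889 /hr


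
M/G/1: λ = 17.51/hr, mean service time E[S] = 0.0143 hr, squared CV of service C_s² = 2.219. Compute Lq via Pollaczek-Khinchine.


ρ = λ·E[S] = 17.51·0.0143 = 0.2504
Lq = ρ²(1+C_s²)/(2(1−ρ)) = 0.06270·(1+2.219)/(2·0.7496)
= 0.06270·3.2190/1.4992 = 0.13462

Final: 0.13462


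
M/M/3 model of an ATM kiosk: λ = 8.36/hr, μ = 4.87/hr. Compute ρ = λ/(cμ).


ρ = λ/(cμ) = 8.36/(3·4.87) = 8.36/14.61 = 0.5722

Final: 0.5722


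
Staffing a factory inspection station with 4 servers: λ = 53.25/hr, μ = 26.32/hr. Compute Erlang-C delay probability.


a = λ/μ = 2.0232; ρ = a/4 = 0.5058
P₀ = 0.127184 (from M/M/c formula)
C(c,a) = [a^c/(c!(1−ρ))]·P₀ = [16.75463/(24·0.4942)]·0.127184
= 1.41259·0.127184 = 0.179659

Final: 0.179659


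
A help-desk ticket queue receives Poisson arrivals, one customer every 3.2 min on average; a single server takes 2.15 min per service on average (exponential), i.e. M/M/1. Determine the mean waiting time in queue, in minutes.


λ = 60/3.2 = 18.7500 /hr
μ = 60/2.15 = 27.9070 /hr
ρ = λ/μ = 18.7500/27.9070 = 0.6719
Wq = ρ/(μ−λ) = 0.6719/(27.9070−18.7500) = 0.07337 hr
In minutes: 0.07337·60 = 4.402 min

Final: 4.402 min


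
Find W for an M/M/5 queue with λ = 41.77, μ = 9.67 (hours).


a = 4.3195; ρ = 0.8639; P₀ = 0.007426
Lq = P₀·a^c·ρ/(c!(1−ρ)²) = 4.34057
Wq = Lq/λ = 4.34057/41.77 = 0.10392 hr
W = Wq + 1/μ = 0.10392 + 0.10341 = 0.20733 hr

Final: 0.20733 hr


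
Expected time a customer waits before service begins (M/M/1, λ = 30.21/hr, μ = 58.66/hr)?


ρ = 30.21/58.66 = 0.5150
Wq = ρ/(μ−λ) = 0.5150/(58.66 − 30.21) = 0.5150/28.45 = 0.01810 hr

Final: 0.01810 hr


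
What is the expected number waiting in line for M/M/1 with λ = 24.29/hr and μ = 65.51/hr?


ρ = 24.29/65.51 = 0.3708
Lq = ρ²/(1−ρ) = 0.1375/0.6292 = 0.2185

Final: 0.2185


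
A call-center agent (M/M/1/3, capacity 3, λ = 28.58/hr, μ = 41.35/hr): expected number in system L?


ρ = 28.58/41.35 = 0.6912
L = ρ[1 − (K+1)ρ^K + Kρ^(K+1)] / [(1−ρ)(1−ρ^(K+1))]
Numerator: 0.6912·(1 − 4·0.330187 + 3·0.228216) = 0.251518
Denominator: (0.3088)·(0.771784) = 0.238348
L = 0.251518/0.238348 = 1.0553

Final: 1.0553


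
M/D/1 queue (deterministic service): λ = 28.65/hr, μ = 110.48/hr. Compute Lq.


ρ = 28.65/110.48 = 0.2593
M/D/1: Lq = ρ²/(2(1−ρ)) = 0.06725/(2·0.7407) = 0.04540

Final: 0.04540


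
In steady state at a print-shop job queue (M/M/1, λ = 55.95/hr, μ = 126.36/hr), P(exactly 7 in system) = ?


ρ = 55.95/126.36 = 0.4428
P_n = (1−ρ)·ρ^n = (1 − 0.4428)·0.4428^7 = 0.5572·0.003337 = 0.001859

Final: 0.001859


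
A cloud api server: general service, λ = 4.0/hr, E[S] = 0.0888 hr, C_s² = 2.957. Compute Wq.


ρ = λ·E[S] = 4.0·0.0888 = 0.3552
E[S²] = E[S]²(1+C_s²) = 0.0888²·(1+2.957) = 0.031203
Wq = λ·E[S²]/(2(1−ρ)) = 4.0·0.031203/(2·0.6448) = 0.09678 hr

Final: 0.09678 hr


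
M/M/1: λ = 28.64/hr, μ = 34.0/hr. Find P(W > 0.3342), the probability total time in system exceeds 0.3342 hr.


W ~ Exponential(μ−λ) for M/M/1.
μ − λ = 34.0 − 28.64 = 5.3600
P(W > t) = e^{−(μ−λ)t} = e^{−1.7913} = 0.166741

Final: 0.166741


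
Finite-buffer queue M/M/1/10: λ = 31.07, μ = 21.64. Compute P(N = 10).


ρ = λ/μ = 31.07/21.64 = 1.4358
P_K = (1−ρ)ρ^K/(1−ρ^(K+1)) = (-0.4358·37.225451)/(1 − 53.447078)
= -16.221627/-52.447078 = 0.309295

Final: 0.309295


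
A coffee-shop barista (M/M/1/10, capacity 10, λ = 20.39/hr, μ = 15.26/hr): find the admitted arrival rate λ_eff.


ρ = 1.3362; P_K = (1−ρ)ρ^10/(1−ρ^11) = 0.262421
λ_eff = λ(1 − P_K) = 20.39·(1 − 0.262421) = 20.39·0.737579 = 15.0392 /hr

Final: 15.0392 /hr


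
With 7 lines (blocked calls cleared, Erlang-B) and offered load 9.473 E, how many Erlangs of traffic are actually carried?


B(7,9.473) = 0.384754 (Erlang-B)
Carried load = a(1 − B) = 9.473·(1 − 0.384754) = 9.473·0.615246 = 5.8282 E

Final: 5.8282 Erlangs


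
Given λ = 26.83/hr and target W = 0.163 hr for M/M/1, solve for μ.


W = 1/(μ−λ) ⇒ μ − λ = 1/W = 1/0.163 = 6.1350
μ = λ + 1/W = 26.83 + 6.1350 = 32.9650 per hr

Final: 32.9650 /hr


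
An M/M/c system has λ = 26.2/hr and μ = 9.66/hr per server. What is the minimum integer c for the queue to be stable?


Stability requires cμ > λ ⇔ c > λ/μ.
λ/μ = 26.2/9.66 = 2.7122
Minimum integer c = ⌊2.7122⌋ + 1 = 3
Check: 3·9.66 = 28.98 > 26.2, while 2·9.66 = 19.32 ≤ 26.2

Final: 3 servers


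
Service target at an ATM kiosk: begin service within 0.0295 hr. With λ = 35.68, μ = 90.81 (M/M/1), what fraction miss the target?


ρ = 35.68/90.81 = 0.3929
P(Wq > t) = ρ·e^{−(μ−λ)t} = 0.3929·e^{−1.6263}
= 0.3929·0.196649 = 0.077265

Final: 0.077265


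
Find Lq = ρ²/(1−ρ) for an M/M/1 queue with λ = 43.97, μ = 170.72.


ρ = 43.97/170.72 = 0.2576
Lq = ρ²/(1−ρ) = 0.06634/0.7424 = 0.08935

Final: 0.08935


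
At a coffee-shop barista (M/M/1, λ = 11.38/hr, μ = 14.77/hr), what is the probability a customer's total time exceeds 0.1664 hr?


W ~ Exponential(μ−λ) for M/M/1.
μ − λ = 14.77 − 11.38 = 3.3900
P(W > t) = e^{−(μ−λ)t} = e^{−0.5641} = 0.568874

Final: 0.568874


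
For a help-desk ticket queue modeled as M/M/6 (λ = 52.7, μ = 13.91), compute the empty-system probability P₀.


a = λ/μ = 52.7/13.91 = 3.7886; ρ = a/c = 0.6314
Σ_{k=0}^{5} a^k/k! (terms k=0..5) = 1.00000 + 3.78864 + 7.17690 + 9.06357 + 8.58465 + 6.50483 = 36.11860
Tail: a^6/(6!(1−ρ)) = 2957.33764/(720·0.3686) = 11.14450
P₀ = 1/(36.11860 + 11.14450) = 1/47.26309 = 0.021158

Final: 0.021158


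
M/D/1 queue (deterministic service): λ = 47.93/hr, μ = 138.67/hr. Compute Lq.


ρ = 47.93/138.67 = 0.3456
M/D/1: Lq = ρ²/(2(1−ρ)) = 0.1195/(2·0.6544) = 0.09129

Final: 0.09129


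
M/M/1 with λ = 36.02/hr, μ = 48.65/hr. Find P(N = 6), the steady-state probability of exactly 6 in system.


ρ = 36.02/48.65 = 0.7404
P_n = (1−ρ)·ρ^n = (1 − 0.7404)·0.7404^6 = 0.2596·0.164727 = 0.042765

Final: 0.042765


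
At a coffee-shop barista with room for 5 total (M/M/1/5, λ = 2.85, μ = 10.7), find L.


ρ = 2.85/10.7 = 0.2664
L = ρ[1 − (K+1)ρ^K + Kρ^(K+1)] / [(1−ρ)(1−ρ^(K+1))]
Numerator: 0.2664·(1 − 6·0.001341 + 5·0.0003571) = 0.264688
Denominator: (0.7336)·(0.999643) = 0.733383
L = 0.264688/0.733383 = 0.3609

Final: 0.3609


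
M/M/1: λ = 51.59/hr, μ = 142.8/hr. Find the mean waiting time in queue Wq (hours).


ρ = 51.59/142.8 = 0.3613
Wq = ρ/(μ−λ) = 0.3613/(142.8 − 51.59) = 0.3613/91.21 = 0.003961 hr

Final: 0.003961 hr


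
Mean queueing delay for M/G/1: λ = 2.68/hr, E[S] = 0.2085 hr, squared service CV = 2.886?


ρ = λ·E[S] = 2.68·0.2085 = 0.5588
E[S²] = E[S]²(1+C_s²) = 0.2085²·(1+2.886) = 0.168933
Wq = λ·E[S²]/(2(1−ρ)) = 2.68·0.168933/(2·0.4412) = 0.51306 hr

Final: 0.51306 hr


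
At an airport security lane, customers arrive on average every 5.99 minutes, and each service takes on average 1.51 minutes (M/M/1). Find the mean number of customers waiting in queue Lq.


λ = 60/5.99 = 10.0167 /hr
μ = 60/1.51 = 39.7351 /hr
ρ = λ/μ = 10.0167/39.7351 = 0.2521
Lq = ρ²/(1−ρ) = 0.06355/0.7479 = 0.08497

Final: 0.08497


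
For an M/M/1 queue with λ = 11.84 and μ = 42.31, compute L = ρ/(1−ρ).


ρ = λ/μ = 11.84/42.31 = 0.2798
L = ρ/(1−ρ) = 0.2798/(1 − 0.2798) = 0.2798/0.7202 = 0.3886

Final: 0.3886


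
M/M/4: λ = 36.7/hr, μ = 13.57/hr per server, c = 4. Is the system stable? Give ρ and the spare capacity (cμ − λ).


Total capacity cμ = 4·13.57 = 54.28/hr
ρ = λ/(cμ) = 36.7/54.28 = 0.6761
Stable ⇔ ρ < 1: YES
Spare capacity = cμ − λ = 54.28 − 36.7 = 17.58/hr

Final: ρ = 0.6761; stable; margin = 17.58/hr


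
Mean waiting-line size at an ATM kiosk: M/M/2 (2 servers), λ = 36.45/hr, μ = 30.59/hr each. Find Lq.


a = λ/μ = 1.1916; ρ = a/2 = 0.5958
P₀ = 0.253303
Lq = P₀·a^c·ρ / (c!·(1−ρ)²) = 0.253303·1.41983·0.5958/(2·0.16339)
= 0.65570

Final: 0.65570


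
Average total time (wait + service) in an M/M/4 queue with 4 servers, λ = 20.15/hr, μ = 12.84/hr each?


a = 1.5693; ρ = 0.3923; P₀ = 0.205732
Lq = P₀·a^c·ρ/(c!(1−ρ)²) = 0.05524
Wq = Lq/λ = 0.05524/20.15 = 0.002741 hr
W = Wq + 1/μ = 0.002741 + 0.07788 = 0.08062 hr

Final: 0.08062 hr


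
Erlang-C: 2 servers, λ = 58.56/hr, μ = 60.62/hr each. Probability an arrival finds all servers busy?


a = λ/μ = 0.9660; ρ = a/2 = 0.4830
P₀ = 0.348610 (from M/M/c formula)
C(c,a) = [a^c/(c!(1−ρ))]·P₀ = [0.93319/(2·0.5170)]·0.348610
= 0.90252·0.348610 = 0.314627

Final: 0.314627


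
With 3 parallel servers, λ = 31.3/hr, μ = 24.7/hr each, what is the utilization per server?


ρ = λ/(cμ) = 31.3/(3·24.7) = 31.3/74.10 = 0.4224

Final: 0.4224


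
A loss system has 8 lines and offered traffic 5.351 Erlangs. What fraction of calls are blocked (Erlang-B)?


B(c,a) = (a^c/c!) / Σ_{k=0}^{c} a^k/k!
a^8/8! = 16.670901
Σ terms (k=0..8): 1.00000 + 5.35100 + 14.31660 + 25.53604 + 34.16084 + 36.55893 + 32.60447 + 24.92379 + 16.67090 = 191.122586
B = 16.670901/191.122586 = 0.087226

Final: 0.087226


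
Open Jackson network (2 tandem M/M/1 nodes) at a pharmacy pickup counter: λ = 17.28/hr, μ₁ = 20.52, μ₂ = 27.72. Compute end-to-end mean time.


Each node sees arrival rate λ = 17.28/hr (tandem ⇒ throughput preserved).
W₁ = 1/(μ₁−λ) = 1/(20.52−17.28) = 0.30864 hr
W₂ = 1/(μ₂−λ) = 1/(27.72−17.28) = 0.09579 hr
W_total = W₁ + W₂ = 0.30864 + 0.09579 = 0.40443 hr

Final: 0.40443 hr


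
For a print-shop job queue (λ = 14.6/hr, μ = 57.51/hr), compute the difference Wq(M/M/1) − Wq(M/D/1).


ρ = 14.6/57.51 = 0.2539
Wq(M/M/1) = ρ/(μ−λ) = 0.2539/42.91 = 0.005916 hr
Wq(M/D/1) = ρ/(2(μ−λ)) = 0.002958 hr
Savings = 0.005916 − 0.002958 = 0.002958 hr

Final: 0.002958 hr


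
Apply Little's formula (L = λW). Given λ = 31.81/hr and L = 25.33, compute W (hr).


W = L/λ = 25.33/31.81 = 0.7963 hr

Final: 0.7963 hr


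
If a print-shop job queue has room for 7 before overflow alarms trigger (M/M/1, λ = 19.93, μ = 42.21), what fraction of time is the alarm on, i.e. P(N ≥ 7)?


ρ = 19.93/42.21 = 0.4722
P(N ≥ n) = ρ^n = 0.4722^7 = 0.005232

Final: 0.005232


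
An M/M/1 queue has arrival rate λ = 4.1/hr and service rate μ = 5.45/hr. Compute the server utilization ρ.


ρ = λ/μ = 4.1/5.45 = 0.7523

Final: 0.7523


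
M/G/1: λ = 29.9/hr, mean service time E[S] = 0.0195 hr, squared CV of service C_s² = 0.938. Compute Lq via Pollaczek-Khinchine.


ρ = λ·E[S] = 29.9·0.0195 = 0.5830
Lq = ρ²(1+C_s²)/(2(1−ρ)) = 0.3399·(1+0.938)/(2·0.4170)
= 0.3399·1.9380/0.8339 = 0.79004

Final: 0.79004


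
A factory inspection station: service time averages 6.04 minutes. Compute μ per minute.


μ = 1/(service time) in consistent units.
1 minute = 1 min, so μ = 1/6.04 = 0.1656 per minute

Final: 0.1656 /min


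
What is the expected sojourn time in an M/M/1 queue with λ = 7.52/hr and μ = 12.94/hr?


W = 1/(μ−λ) = 1/(12.94 − 7.52) = 1/5.42 = 0.1845 hr

Final: 0.1845 hr


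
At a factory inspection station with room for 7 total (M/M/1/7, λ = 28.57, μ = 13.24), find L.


ρ = 28.57/13.24 = 2.1579
L = ρ[1 − (K+1)ρ^K + Kρ^(K+1)] / [(1−ρ)(1−ρ^(K+1))]
Numerator: 2.1579·(1 − 8·217.849108 + 7·470.086785) = 3342.117359
Denominator: (-1.1579)·(-469.086785) = 543.134472
L = 3342.117359/543.134472 = 6.1534

Final: 6.1534


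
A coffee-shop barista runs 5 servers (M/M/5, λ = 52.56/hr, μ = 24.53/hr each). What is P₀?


a = λ/μ = 52.56/24.53 = 2.1427; ρ = a/c = 0.4285
Σ_{k=0}^{4} a^k/k! (terms k=0..4) = 1.00000 + 2.14268 + 2.29554 + 1.63954 + 0.87825 = 7.95602
Tail: a^5/(5!(1−ρ)) = 45.16365/(120·0.5715) = 0.65860
P₀ = 1/(7.95602 + 0.65860) = 1/8.61462 = 0.116082

Final: 0.116082


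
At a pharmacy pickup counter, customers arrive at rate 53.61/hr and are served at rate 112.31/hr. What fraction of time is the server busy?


ρ = λ/μ = 53.61/112.31 = 0.4773

Final: 0.4773


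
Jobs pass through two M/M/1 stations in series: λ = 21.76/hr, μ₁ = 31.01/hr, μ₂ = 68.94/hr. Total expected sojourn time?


Each node sees arrival rate λ = 21.76/hr (tandem ⇒ throughput preserved).
W₁ = 1/(μ₁−λ) = 1/(31.01−21.76) = 0.10811 hr
W₂ = 1/(μ₂−λ) = 1/(68.94−21.76) = 0.02120 hr
W_total = W₁ + W₂ = 0.10811 + 0.02120 = 0.12930 hr

Final: 0.12930 hr


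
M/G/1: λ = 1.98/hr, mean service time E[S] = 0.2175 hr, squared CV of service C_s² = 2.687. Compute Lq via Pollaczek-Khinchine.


ρ = λ·E[S] = 1.98·0.2175 = 0.4306
Lq = ρ²(1+C_s²)/(2(1−ρ)) = 0.1855·(1+2.687)/(2·0.5694)
= 0.1855·3.6870/1.1387 = 0.60050

Final: 0.60050


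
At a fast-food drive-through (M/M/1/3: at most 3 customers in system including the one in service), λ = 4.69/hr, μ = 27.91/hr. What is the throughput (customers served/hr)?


ρ = 0.1680; P_K = (1−ρ)ρ^3/(1−ρ^4) = 0.003951
λ_eff = λ(1 − P_K) = 4.69·(1 − 0.003951) = 4.69·0.996049 = 4.6715 /hr

Final: 4.6715 /hr


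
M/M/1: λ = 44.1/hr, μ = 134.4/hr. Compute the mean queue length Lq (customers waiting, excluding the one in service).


ρ = 44.1/134.4 = 0.3281
Lq = ρ²/(1−ρ) = 0.1077/0.6719 = 0.1602

Final: 0.1602


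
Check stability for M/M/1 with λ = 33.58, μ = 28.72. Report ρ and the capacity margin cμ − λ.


Total capacity cμ = 1·28.72 = 28.72/hr
ρ = λ/(cμ) = 33.58/28.72 = 1.1692
Stable ⇔ ρ < 1: NO
Spare capacity = cμ − λ = 28.72 − 33.58 = -4.86/hr

Final: ρ = 1.1692; unstable; margin = -4.86/hr


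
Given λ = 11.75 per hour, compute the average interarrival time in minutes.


Mean interarrival time = 1/λ = 1/11.75 hour = 0.08511 hour
In minutes: 0.08511 × 60 = 5.1064 min

Final: 5.1064 min


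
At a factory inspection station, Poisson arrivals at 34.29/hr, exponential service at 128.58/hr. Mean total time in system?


W = 1/(μ−λ) = 1/(128.58 − 34.29) = 1/94.29 = 0.01061 hr

Final: 0.01061 hr


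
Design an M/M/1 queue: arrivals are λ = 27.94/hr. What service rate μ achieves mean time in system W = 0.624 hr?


W = 1/(μ−λ) ⇒ μ − λ = 1/W = 1/0.624 = 1.6026
μ = λ + 1/W = 27.94 + 1.6026 = 29.5426 per hr

Final: 29.5426 /hr


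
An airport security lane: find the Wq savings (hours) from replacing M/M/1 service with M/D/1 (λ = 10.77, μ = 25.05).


ρ = 10.77/25.05 = 0.4299
Wq(M/M/1) = ρ/(μ−λ) = 0.4299/14.28 = 0.03011 hr
Wq(M/D/1) = ρ/(2(μ−λ)) = 0.01505 hr
Savings = 0.03011 − 0.01505 = 0.01505 hr

Final: 0.01505 hr


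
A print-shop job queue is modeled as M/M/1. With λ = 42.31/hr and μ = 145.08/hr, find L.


ρ = λ/μ = 42.31/145.08 = 0.2916
L = ρ/(1−ρ) = 0.2916/(1 − 0.2916) = 0.2916/0.7084 = 0.4117

Final: 0.4117


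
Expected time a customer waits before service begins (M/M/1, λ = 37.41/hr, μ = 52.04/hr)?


ρ = 37.41/52.04 = 0.7189
Wq = ρ/(μ−λ) = 0.7189/(52.04 − 37.41) = 0.7189/14.63 = 0.04914 hr

Final: 0.04914 hr


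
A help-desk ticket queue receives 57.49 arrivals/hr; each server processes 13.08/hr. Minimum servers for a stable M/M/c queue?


Stability requires cμ > λ ⇔ c > λ/μ.
λ/μ = 57.49/13.08 = 4.3953
Minimum integer c = ⌊4.3953⌋ + 1 = 5
Check: 5·13.08 = 65.40 > 57.49, while 4·13.08 = 52.32 ≤ 57.49

Final: 5 servers


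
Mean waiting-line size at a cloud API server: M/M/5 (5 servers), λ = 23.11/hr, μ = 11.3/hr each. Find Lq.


a = λ/μ = 2.0451; ρ = a/5 = 0.4090
P₀ = 0.128280
Lq = P₀·a^c·ρ / (c!·(1−ρ)²) = 0.128280·35.77730·0.4090/(120·0.34925)
= 0.04479

Final: 0.04479


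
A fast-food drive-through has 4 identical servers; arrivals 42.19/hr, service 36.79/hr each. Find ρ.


ρ = λ/(cμ) = 42.19/(4·36.79) = 42.19/147.16 = 0.2867

Final: 0.2867


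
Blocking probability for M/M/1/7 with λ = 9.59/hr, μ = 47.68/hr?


ρ = λ/μ = 9.59/47.68 = 0.2011
P_K = (1−ρ)ρ^K/(1−ρ^(K+1)) = (0.7989·0.00001332)/(1 − 0.000002678)
= 0.00001064/0.999997 = 0.00001064

Final: 0.00001064


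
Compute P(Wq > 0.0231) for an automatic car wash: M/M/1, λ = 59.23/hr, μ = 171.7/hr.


ρ = 59.23/171.7 = 0.3450
P(Wq > t) = ρ·e^{−(μ−λ)t} = 0.3450·e^{−2.5981}
= 0.3450·0.074418 = 0.025671

Final: 0.025671


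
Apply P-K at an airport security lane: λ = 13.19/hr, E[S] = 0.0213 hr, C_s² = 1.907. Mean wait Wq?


ρ = λ·E[S] = 13.19·0.0213 = 0.2809
E[S²] = E[S]²(1+C_s²) = 0.0213²·(1+1.907) = 0.001319
Wq = λ·E[S²]/(2(1−ρ)) = 13.19·0.001319/(2·0.7191) = 0.01210 hr

Final: 0.01210 hr


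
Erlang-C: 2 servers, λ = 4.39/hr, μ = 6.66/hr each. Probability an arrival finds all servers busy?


a = λ/μ = 0.6592; ρ = a/2 = 0.3296
P₀ = 0.504235 (from M/M/c formula)
C(c,a) = [a^c/(c!(1−ρ))]·P₀ = [0.43449/(2·0.6704)]·0.504235
= 0.32404·0.504235 = 0.163394

Final: 0.163394


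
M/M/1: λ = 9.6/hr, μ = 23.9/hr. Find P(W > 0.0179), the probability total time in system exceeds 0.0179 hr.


W ~ Exponential(μ−λ) for M/M/1.
μ − λ = 23.9 − 9.6 = 14.3000
P(W > t) = e^{−(μ−λ)t} = e^{−0.2560} = 0.774165

Final: 0.774165


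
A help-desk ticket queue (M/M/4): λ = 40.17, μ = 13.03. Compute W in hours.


a = 3.0829; ρ = 0.7707; P₀ = 0.033185
Lq = P₀·a^c·ρ/(c!(1−ρ)²) = 1.83119
Wq = Lq/λ = 1.83119/40.17 = 0.04559 hr
W = Wq + 1/μ = 0.04559 + 0.07675 = 0.12233 hr

Final: 0.12233 hr


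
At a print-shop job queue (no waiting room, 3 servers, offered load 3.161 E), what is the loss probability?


B(c,a) = (a^c/c!) / Σ_{k=0}^{c} a^k/k!
a^3/3! = 5.264077
Σ terms (k=0..3): 1.00000 + 3.16100 + 4.99596 + 5.26408 = 14.421038
B = 5.264077/14.421038 = 0.365028

Final: 0.365028


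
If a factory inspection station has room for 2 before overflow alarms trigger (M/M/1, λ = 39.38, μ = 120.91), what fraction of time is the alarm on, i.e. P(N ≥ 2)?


ρ = 39.38/120.91 = 0.3257
P(N ≥ n) = ρ^n = 0.3257^2 = 0.106078

Final: 0.106078


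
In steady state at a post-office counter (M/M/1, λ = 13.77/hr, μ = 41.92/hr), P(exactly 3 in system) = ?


ρ = 13.77/41.92 = 0.3285
P_n = (1−ρ)·ρ^n = (1 − 0.3285)·0.3285^3 = 0.6715·0.035444 = 0.023801

Final: 0.023801


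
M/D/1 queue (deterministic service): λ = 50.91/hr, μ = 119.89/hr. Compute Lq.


ρ = 50.91/119.89 = 0.4246
M/D/1: Lq = ρ²/(2(1−ρ)) = 0.1803/(2·0.5754) = 0.15670

Final: 0.15670


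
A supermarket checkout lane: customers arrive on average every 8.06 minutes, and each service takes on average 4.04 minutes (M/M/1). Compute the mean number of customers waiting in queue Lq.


λ = 60/8.06 = 7.4442 /hr
μ = 60/4.04 = 14.8515 /hr
ρ = λ/μ = 7.4442/14.8515 = 0.5012
Lq = ρ²/(1−ρ) = 0.2512/0.4988 = 0.5037

Final: 0.5037


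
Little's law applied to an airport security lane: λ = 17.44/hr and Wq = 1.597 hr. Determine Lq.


Lq = λWq = 17.44·1.597 = 27.8517

Final: 27.8517


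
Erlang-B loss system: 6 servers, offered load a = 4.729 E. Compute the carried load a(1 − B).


B(6,4.729) = 0.171422 (Erlang-B)
Carried load = a(1 − B) = 4.729·(1 − 0.171422) = 4.729·0.828578 = 3.9183 E

Final: 3.9183 Erlangs
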